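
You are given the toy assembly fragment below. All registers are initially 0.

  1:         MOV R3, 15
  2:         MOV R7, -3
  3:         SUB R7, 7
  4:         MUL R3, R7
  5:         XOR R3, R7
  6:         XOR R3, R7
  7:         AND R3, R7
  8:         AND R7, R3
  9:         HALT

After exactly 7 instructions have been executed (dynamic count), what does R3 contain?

-158

R3=15
R7=-3
R7=(-3)-7=-10
R3=15*(-10)=-150
R3=(-150)^(-10)=156
R3=156^(-10)=-150
R3=(-150)&(-10)=-158
After step 7: R3 = -158.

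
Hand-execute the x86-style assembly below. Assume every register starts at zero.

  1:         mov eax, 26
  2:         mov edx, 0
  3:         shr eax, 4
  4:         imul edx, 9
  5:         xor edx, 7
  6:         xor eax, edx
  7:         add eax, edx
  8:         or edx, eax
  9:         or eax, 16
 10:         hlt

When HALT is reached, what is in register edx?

15

eax=26
edx=0
eax=26>>4=1
edx=0*9=0
edx=0^7=7
eax=1^7=6
eax=6+7=13
edx=7|13=15
eax=13|16=29
halt.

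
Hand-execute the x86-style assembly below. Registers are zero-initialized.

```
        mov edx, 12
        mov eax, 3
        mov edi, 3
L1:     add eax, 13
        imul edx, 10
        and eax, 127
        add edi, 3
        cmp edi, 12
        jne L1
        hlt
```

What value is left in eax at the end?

mov edx, 12 → edx=12
mov eax, 3 → eax=3
mov edi, 3 → edi=3
add eax, 13 → eax=3+13=16
imul edx, 10 → edx=12*10=120
and eax, 127 → eax=16&127=16
add edi, 3 → edi=3+3=6
cmp edi, 12  (cmp 6,12)
jne L1: taken
add eax, 13 → eax=16+13=29
imul edx, 10 → edx=120*10=1200
and eax, 127 → eax=29&127=29
add edi, 3 → edi=6+3=9
cmp edi, 12  (cmp 9,12)
jne L1: taken
add eax, 13 → eax=29+13=42
imul edx, 10 → edx=1200*10=12000
and eax, 127 → eax=42&127=42
add edi, 3 → edi=9+3=12
cmp edi, 12  (cmp 12,12)
jne L1: not taken
halt.

42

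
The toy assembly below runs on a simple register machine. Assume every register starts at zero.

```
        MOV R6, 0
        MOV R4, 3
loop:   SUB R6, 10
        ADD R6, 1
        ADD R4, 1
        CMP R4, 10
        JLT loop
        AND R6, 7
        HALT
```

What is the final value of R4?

after MOV R6, 0: R6=0
after MOV R4, 3: R4=3
after SUB R6, 10: R6=0-10=-10
after ADD R6, 1: R6=(-10)+1=-9
after ADD R4, 1: R4=3+1=4
CMP R4, 10  (cmp 4,10)
JLT loop: taken
after SUB R6, 10: R6=(-9)-10=-19
after ADD R6, 1: R6=(-19)+1=-18
after ADD R4, 1: R4=4+1=5
CMP R4, 10  (cmp 5,10)
JLT loop: taken
after SUB R6, 10: R6=(-18)-10=-28
after ADD R6, 1: R6=(-28)+1=-27
after ADD R4, 1: R4=5+1=6
CMP R4, 10  (cmp 6,10)
JLT loop: taken
after SUB R6, 10: R6=(-27)-10=-37
after ADD R6, 1: R6=(-37)+1=-36
after ADD R4, 1: R4=6+1=7
CMP R4, 10  (cmp 7,10)
JLT loop: taken
after SUB R6, 10: R6=(-36)-10=-46
after ADD R6, 1: R6=(-46)+1=-45
after ADD R4, 1: R4=7+1=8
CMP R4, 10  (cmp 8,10)
JLT loop: taken
after SUB R6, 10: R6=(-45)-10=-55
after ADD R6, 1: R6=(-55)+1=-54
after ADD R4, 1: R4=8+1=9
CMP R4, 10  (cmp 9,10)
JLT loop: taken
after SUB R6, 10: R6=(-54)-10=-64
after ADD R6, 1: R6=(-64)+1=-63
after ADD R4, 1: R4=9+1=10
CMP R4, 10  (cmp 10,10)
JLT loop: not taken
after AND R6, 7: R6=(-63)&7=1
halt.

10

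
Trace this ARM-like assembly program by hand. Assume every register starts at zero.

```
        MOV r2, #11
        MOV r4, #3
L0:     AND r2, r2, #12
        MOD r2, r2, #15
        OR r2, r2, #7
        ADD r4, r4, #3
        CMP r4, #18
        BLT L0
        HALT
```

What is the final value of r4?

r2=11
r4=3
r2=11&12=8
r2=8%15=8
r2=8|7=15
r4=3+3=6
CMP r4, #18  (cmp 6,18)
BLT L0: taken
r2=15&12=12
r2=12%15=12
r2=12|7=15
r4=6+3=9
CMP r4, #18  (cmp 9,18)
BLT L0: taken
r2=15&12=12
r2=12%15=12
r2=12|7=15
r4=9+3=12
CMP r4, #18  (cmp 12,18)
BLT L0: taken
r2=15&12=12
r2=12%15=12
r2=12|7=15
r4=12+3=15
CMP r4, #18  (cmp 15,18)
BLT L0: taken
r2=15&12=12
r2=12%15=12
r2=12|7=15
r4=15+3=18
CMP r4, #18  (cmp 18,18)
BLT L0: not taken
halt.

18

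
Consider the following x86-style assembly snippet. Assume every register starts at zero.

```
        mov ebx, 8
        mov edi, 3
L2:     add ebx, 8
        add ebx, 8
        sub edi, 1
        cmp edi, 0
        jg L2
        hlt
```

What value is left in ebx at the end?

56

ebx=8
edi=3
ebx=8+8=16
ebx=16+8=24
edi=3-1=2
cmp edi, 0  (cmp 2,0)
jg L2: taken
ebx=24+8=32
ebx=32+8=40
edi=2-1=1
cmp edi, 0  (cmp 1,0)
jg L2: taken
ebx=40+8=48
ebx=48+8=56
edi=1-1=0
cmp edi, 0  (cmp 0,0)
jg L2: not taken
halt.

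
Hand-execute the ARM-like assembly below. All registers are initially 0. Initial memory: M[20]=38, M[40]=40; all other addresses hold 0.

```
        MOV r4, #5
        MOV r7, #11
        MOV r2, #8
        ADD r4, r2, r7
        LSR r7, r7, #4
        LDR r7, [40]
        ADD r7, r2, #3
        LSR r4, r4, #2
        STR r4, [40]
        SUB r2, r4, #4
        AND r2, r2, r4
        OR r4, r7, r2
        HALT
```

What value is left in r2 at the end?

after MOV r4, #5: r4=5
after MOV r7, #11: r7=11
after MOV r2, #8: r2=8
after ADD r4, r2, r7: r4=8+11=19
after LSR r7, r7, #4: r7=11>>4=0
after LDR r7, [40]: r7=M[40]=40
after ADD r7, r2, #3: r7=8+3=11
after LSR r4, r4, #2: r4=19>>2=4
STR r4, [40] → M[40]=4
after SUB r2, r4, #4: r2=4-4=0
after AND r2, r2, r4: r2=0&4=0
after OR r4, r7, r2: r4=11|0=11
halt.

0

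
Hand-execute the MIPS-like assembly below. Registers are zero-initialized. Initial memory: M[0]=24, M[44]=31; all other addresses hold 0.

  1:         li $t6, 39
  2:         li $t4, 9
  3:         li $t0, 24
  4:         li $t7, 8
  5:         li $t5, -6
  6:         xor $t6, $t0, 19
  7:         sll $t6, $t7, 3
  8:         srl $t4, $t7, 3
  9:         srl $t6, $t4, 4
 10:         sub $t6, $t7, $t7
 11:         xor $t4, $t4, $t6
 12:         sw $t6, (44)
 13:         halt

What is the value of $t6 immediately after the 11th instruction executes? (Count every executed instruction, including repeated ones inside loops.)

0

li $t6, 39 → $t6=39
li $t4, 9 → $t4=9
li $t0, 24 → $t0=24
li $t7, 8 → $t7=8
li $t5, -6 → $t5=-6
xor $t6, $t0, 19 → $t6=24^19=11
sll $t6, $t7, 3 → $t6=8<<3=64
srl $t4, $t7, 3 → $t4=8>>3=1
srl $t6, $t4, 4 → $t6=1>>4=0
sub $t6, $t7, $t7 → $t6=8-8=0
xor $t4, $t4, $t6 → $t4=1^0=1
After step 11: $t6 = 0.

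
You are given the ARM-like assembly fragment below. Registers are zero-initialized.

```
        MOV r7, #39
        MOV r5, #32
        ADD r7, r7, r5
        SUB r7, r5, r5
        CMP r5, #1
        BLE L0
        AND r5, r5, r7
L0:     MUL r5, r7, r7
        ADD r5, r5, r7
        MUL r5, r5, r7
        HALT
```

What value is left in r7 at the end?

r7=39
r5=32
r7=39+32=71
r7=32-32=0
CMP r5, #1  (cmp 32,1)
BLE L0: not taken
r5=32&0=0
r5=0*0=0
r5=0+0=0
r5=0*0=0
halt.

0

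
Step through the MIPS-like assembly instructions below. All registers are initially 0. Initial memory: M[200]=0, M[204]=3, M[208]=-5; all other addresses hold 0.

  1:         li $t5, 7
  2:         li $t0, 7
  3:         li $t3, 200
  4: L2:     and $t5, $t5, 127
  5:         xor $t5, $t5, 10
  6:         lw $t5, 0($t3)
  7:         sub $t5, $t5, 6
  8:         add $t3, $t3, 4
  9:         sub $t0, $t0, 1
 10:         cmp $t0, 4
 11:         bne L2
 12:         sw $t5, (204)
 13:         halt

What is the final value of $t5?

after li $t5, 7: $t5=7
after li $t0, 7: $t0=7
after li $t3, 200: $t3=200
after and $t5, $t5, 127: $t5=7&127=7
after xor $t5, $t5, 10: $t5=7^10=13
after lw $t5, 0($t3): $t5=M[200]=0
after sub $t5, $t5, 6: $t5=0-6=-6
after add $t3, $t3, 4: $t3=200+4=204
after sub $t0, $t0, 1: $t0=7-1=6
cmp $t0, 4  (cmp 6,4)
bne L2: taken
after and $t5, $t5, 127: $t5=(-6)&127=122
after xor $t5, $t5, 10: $t5=122^10=112
after lw $t5, 0($t3): $t5=M[204]=3
after sub $t5, $t5, 6: $t5=3-6=-3
after add $t3, $t3, 4: $t3=204+4=208
after sub $t0, $t0, 1: $t0=6-1=5
cmp $t0, 4  (cmp 5,4)
bne L2: taken
after and $t5, $t5, 127: $t5=(-3)&127=125
after xor $t5, $t5, 10: $t5=125^10=119
after lw $t5, 0($t3): $t5=M[208]=-5
after sub $t5, $t5, 6: $t5=(-5)-6=-11
after add $t3, $t3, 4: $t3=208+4=212
after sub $t0, $t0, 1: $t0=5-1=4
cmp $t0, 4  (cmp 4,4)
bne L2: not taken
sw $t5, (204) → M[204]=-11
halt.

-11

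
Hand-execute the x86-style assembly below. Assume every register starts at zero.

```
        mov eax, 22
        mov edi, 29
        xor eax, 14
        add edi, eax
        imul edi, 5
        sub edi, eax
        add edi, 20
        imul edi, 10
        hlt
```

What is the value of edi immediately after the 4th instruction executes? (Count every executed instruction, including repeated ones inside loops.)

53

after mov eax, 22: eax=22
after mov edi, 29: edi=29
after xor eax, 14: eax=22^14=24
after add edi, eax: edi=29+24=53
After step 4: edi = 53.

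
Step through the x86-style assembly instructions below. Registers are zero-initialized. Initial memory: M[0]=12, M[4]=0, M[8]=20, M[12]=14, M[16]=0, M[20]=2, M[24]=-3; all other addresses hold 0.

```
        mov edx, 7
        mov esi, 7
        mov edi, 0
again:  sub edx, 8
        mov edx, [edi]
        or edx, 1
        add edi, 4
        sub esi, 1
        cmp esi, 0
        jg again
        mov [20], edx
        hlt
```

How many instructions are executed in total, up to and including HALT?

54

after mov edx, 7: edx=7
after mov esi, 7: esi=7
after mov edi, 0: edi=0
after sub edx, 8: edx=7-8=-1
after mov edx, [edi]: edx=M[0]=12
after or edx, 1: edx=12|1=13
after add edi, 4: edi=0+4=4
after sub esi, 1: esi=7-1=6
cmp esi, 0  (cmp 6,0)
jg again: taken
after sub edx, 8: edx=13-8=5
after mov edx, [edi]: edx=M[4]=0
after or edx, 1: edx=0|1=1
after add edi, 4: edi=4+4=8
after sub esi, 1: esi=6-1=5
cmp esi, 0  (cmp 5,0)
jg again: taken
after sub edx, 8: edx=1-8=-7
after mov edx, [edi]: edx=M[8]=20
after or edx, 1: edx=20|1=21
after add edi, 4: edi=8+4=12
after sub esi, 1: esi=5-1=4
cmp esi, 0  (cmp 4,0)
jg again: taken
after sub edx, 8: edx=21-8=13
after mov edx, [edi]: edx=M[12]=14
after or edx, 1: edx=14|1=15
after add edi, 4: edi=12+4=16
after sub esi, 1: esi=4-1=3
cmp esi, 0  (cmp 3,0)
jg again: taken
after sub edx, 8: edx=15-8=7
after mov edx, [edi]: edx=M[16]=0
after or edx, 1: edx=0|1=1
after add edi, 4: edi=16+4=20
after sub esi, 1: esi=3-1=2
cmp esi, 0  (cmp 2,0)
jg again: taken
after sub edx, 8: edx=1-8=-7
after mov edx, [edi]: edx=M[20]=2
after or edx, 1: edx=2|1=3
after add edi, 4: edi=20+4=24
after sub esi, 1: esi=2-1=1
cmp esi, 0  (cmp 1,0)
jg again: taken
after sub edx, 8: edx=3-8=-5
after mov edx, [edi]: edx=M[24]=-3
after or edx, 1: edx=(-3)|1=-3
after add edi, 4: edi=24+4=28
after sub esi, 1: esi=1-1=0
cmp esi, 0  (cmp 0,0)
jg again: not taken
mov [20], edx → M[20]=-3
halt.
Total executed instructions: 54.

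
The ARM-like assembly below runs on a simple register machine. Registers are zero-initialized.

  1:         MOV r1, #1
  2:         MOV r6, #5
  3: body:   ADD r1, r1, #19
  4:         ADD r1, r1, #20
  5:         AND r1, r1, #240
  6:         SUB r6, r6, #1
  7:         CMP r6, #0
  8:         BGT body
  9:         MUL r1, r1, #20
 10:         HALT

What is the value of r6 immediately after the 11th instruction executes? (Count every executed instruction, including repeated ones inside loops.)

r1=1
r6=5
r1=1+19=20
r1=20+20=40
r1=40&240=32
r6=5-1=4
CMP r6, #0  (cmp 4,0)
BGT body: taken
r1=32+19=51
r1=51+20=71
r1=71&240=64
After step 11: r6 = 4.

4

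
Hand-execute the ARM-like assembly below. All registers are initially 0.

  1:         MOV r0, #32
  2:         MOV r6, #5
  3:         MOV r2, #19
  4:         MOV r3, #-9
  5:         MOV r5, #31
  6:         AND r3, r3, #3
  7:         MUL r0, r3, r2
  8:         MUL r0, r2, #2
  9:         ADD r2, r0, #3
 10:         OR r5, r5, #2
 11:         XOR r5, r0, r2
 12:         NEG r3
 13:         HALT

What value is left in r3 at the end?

after MOV r0, #32: r0=32
after MOV r6, #5: r6=5
after MOV r2, #19: r2=19
after MOV r3, #-9: r3=-9
after MOV r5, #31: r5=31
after AND r3, r3, #3: r3=(-9)&3=3
after MUL r0, r3, r2: r0=3*19=57
after MUL r0, r2, #2: r0=19*2=38
after ADD r2, r0, #3: r2=38+3=41
after OR r5, r5, #2: r5=31|2=31
after XOR r5, r0, r2: r5=38^41=15
after NEG r3: r3=-(3)=-3
halt.

-3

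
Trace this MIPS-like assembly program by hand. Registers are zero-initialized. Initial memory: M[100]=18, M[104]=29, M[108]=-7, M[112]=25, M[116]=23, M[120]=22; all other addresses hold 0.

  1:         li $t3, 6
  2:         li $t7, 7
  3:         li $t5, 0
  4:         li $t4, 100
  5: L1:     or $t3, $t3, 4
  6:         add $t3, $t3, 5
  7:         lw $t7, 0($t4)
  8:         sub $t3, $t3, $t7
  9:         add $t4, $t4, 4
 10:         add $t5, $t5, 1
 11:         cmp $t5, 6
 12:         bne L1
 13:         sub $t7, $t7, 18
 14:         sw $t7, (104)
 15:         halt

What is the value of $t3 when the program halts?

-58

$t3=6
$t7=7
$t5=0
$t4=100
$t3=6|4=6
$t3=6+5=11
$t7=M[100]=18
$t3=11-18=-7
$t4=100+4=104
$t5=0+1=1
cmp $t5, 6  (cmp 1,6)
bne L1: taken
$t3=(-7)|4=-3
$t3=(-3)+5=2
$t7=M[104]=29
$t3=2-29=-27
$t4=104+4=108
$t5=1+1=2
cmp $t5, 6  (cmp 2,6)
bne L1: taken
$t3=(-27)|4=-27
$t3=(-27)+5=-22
$t7=M[108]=-7
$t3=(-22)-(-7)=-15
$t4=108+4=112
$t5=2+1=3
cmp $t5, 6  (cmp 3,6)
bne L1: taken
$t3=(-15)|4=-11
$t3=(-11)+5=-6
$t7=M[112]=25
$t3=(-6)-25=-31
$t4=112+4=116
$t5=3+1=4
cmp $t5, 6  (cmp 4,6)
bne L1: taken
$t3=(-31)|4=-27
$t3=(-27)+5=-22
$t7=M[116]=23
$t3=(-22)-23=-45
$t4=116+4=120
$t5=4+1=5
cmp $t5, 6  (cmp 5,6)
bne L1: taken
$t3=(-45)|4=-41
$t3=(-41)+5=-36
$t7=M[120]=22
$t3=(-36)-22=-58
$t4=120+4=124
$t5=5+1=6
cmp $t5, 6  (cmp 6,6)
bne L1: not taken
$t7=22-18=4
sw $t7, (104) → M[104]=4
halt.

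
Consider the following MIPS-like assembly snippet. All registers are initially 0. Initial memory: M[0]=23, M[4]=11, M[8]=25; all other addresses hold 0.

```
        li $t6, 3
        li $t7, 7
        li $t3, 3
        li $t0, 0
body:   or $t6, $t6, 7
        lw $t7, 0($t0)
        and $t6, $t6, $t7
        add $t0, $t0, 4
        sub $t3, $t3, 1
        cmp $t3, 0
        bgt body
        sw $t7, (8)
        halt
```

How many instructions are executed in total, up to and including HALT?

27

$t6=3
$t7=7
$t3=3
$t0=0
$t6=3|7=7
$t7=M[0]=23
$t6=7&23=7
$t0=0+4=4
$t3=3-1=2
cmp $t3, 0  (cmp 2,0)
bgt body: taken
$t6=7|7=7
$t7=M[4]=11
$t6=7&11=3
$t0=4+4=8
$t3=2-1=1
cmp $t3, 0  (cmp 1,0)
bgt body: taken
$t6=3|7=7
$t7=M[8]=25
$t6=7&25=1
$t0=8+4=12
$t3=1-1=0
cmp $t3, 0  (cmp 0,0)
bgt body: not taken
sw $t7, (8) → M[8]=25
halt.
Total executed instructions: 27.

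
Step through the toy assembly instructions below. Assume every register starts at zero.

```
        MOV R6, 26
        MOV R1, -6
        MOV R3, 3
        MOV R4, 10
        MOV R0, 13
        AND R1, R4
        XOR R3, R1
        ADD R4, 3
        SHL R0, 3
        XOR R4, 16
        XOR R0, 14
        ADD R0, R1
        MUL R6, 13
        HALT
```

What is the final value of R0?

112

MOV R6, 26 → R6=26
MOV R1, -6 → R1=-6
MOV R3, 3 → R3=3
MOV R4, 10 → R4=10
MOV R0, 13 → R0=13
AND R1, R4 → R1=(-6)&10=10
XOR R3, R1 → R3=3^10=9
ADD R4, 3 → R4=10+3=13
SHL R0, 3 → R0=13<<3=104
XOR R4, 16 → R4=13^16=29
XOR R0, 14 → R0=104^14=102
ADD R0, R1 → R0=102+10=112
MUL R6, 13 → R6=26*13=338
halt.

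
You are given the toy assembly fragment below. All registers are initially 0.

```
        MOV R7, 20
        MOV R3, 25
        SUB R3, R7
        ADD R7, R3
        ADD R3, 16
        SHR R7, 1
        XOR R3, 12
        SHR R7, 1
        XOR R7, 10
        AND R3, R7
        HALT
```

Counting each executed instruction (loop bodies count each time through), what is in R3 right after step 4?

5

MOV R7, 20 → R7=20
MOV R3, 25 → R3=25
SUB R3, R7 → R3=25-20=5
ADD R7, R3 → R7=20+5=25
After step 4: R3 = 5.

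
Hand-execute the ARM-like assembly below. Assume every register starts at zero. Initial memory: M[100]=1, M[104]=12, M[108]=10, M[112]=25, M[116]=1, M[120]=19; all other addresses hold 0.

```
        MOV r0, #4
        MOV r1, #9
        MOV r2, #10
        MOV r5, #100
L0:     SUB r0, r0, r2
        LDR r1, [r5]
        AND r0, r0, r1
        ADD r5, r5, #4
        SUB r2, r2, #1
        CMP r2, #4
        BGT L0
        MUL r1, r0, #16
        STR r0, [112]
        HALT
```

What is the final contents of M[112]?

r0=4
r1=9
r2=10
r5=100
r0=4-10=-6
r1=M[100]=1
r0=(-6)&1=0
r5=100+4=104
r2=10-1=9
CMP r2, #4  (cmp 9,4)
BGT L0: taken
r0=0-9=-9
r1=M[104]=12
r0=(-9)&12=4
r5=104+4=108
r2=9-1=8
CMP r2, #4  (cmp 8,4)
BGT L0: taken
r0=4-8=-4
r1=M[108]=10
r0=(-4)&10=8
r5=108+4=112
r2=8-1=7
CMP r2, #4  (cmp 7,4)
BGT L0: taken
r0=8-7=1
r1=M[112]=25
r0=1&25=1
r5=112+4=116
r2=7-1=6
CMP r2, #4  (cmp 6,4)
BGT L0: taken
r0=1-6=-5
r1=M[116]=1
r0=(-5)&1=1
r5=116+4=120
r2=6-1=5
CMP r2, #4  (cmp 5,4)
BGT L0: taken
r0=1-5=-4
r1=M[120]=19
r0=(-4)&19=16
r5=120+4=124
r2=5-1=4
CMP r2, #4  (cmp 4,4)
BGT L0: not taken
r1=16*16=256
STR r0, [112] → M[112]=16
halt.

16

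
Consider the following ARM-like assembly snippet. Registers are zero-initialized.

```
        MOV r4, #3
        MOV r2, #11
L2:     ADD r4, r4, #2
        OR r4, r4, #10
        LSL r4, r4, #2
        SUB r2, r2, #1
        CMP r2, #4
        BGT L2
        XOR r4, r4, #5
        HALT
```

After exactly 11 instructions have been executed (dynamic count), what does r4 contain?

248

r4=3
r2=11
r4=3+2=5
r4=5|10=15
r4=15<<2=60
r2=11-1=10
CMP r2, #4  (cmp 10,4)
BGT L2: taken
r4=60+2=62
r4=62|10=62
r4=62<<2=248
After step 11: r4 = 248.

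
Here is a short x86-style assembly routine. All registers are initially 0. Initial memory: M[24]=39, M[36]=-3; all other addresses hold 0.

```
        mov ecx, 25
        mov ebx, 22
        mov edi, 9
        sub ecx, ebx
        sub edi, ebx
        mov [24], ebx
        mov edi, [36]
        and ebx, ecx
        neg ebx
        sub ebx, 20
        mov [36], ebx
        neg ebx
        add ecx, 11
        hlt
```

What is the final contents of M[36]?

ecx=25
ebx=22
edi=9
ecx=25-22=3
edi=9-22=-13
mov [24], ebx → M[24]=22
edi=M[36]=-3
ebx=22&3=2
ebx=-(2)=-2
ebx=(-2)-20=-22
mov [36], ebx → M[36]=-22
ebx=-(-22)=22
ecx=3+11=14
halt.

-22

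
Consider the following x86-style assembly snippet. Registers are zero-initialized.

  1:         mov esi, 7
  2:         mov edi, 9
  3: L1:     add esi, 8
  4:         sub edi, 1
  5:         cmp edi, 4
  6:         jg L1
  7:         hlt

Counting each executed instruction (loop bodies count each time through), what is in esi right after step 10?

23

after mov esi, 7: esi=7
after mov edi, 9: edi=9
after add esi, 8: esi=7+8=15
after sub edi, 1: edi=9-1=8
cmp edi, 4  (cmp 8,4)
jg L1: taken
after add esi, 8: esi=15+8=23
after sub edi, 1: edi=8-1=7
cmp edi, 4  (cmp 7,4)
jg L1: taken
After step 10: esi = 23.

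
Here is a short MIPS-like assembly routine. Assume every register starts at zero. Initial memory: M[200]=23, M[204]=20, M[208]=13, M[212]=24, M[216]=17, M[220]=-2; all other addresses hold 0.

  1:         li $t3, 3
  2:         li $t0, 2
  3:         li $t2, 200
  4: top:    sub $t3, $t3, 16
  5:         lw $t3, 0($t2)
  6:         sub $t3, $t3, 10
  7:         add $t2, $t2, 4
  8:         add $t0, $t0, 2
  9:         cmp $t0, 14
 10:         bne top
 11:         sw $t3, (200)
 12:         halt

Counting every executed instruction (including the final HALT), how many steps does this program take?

47

li $t3, 3 → $t3=3
li $t0, 2 → $t0=2
li $t2, 200 → $t2=200
sub $t3, $t3, 16 → $t3=3-16=-13
lw $t3, 0($t2) → $t3=M[200]=23
sub $t3, $t3, 10 → $t3=23-10=13
add $t2, $t2, 4 → $t2=200+4=204
add $t0, $t0, 2 → $t0=2+2=4
cmp $t0, 14  (cmp 4,14)
bne top: taken
sub $t3, $t3, 16 → $t3=13-16=-3
lw $t3, 0($t2) → $t3=M[204]=20
sub $t3, $t3, 10 → $t3=20-10=10
add $t2, $t2, 4 → $t2=204+4=208
add $t0, $t0, 2 → $t0=4+2=6
cmp $t0, 14  (cmp 6,14)
bne top: taken
sub $t3, $t3, 16 → $t3=10-16=-6
lw $t3, 0($t2) → $t3=M[208]=13
sub $t3, $t3, 10 → $t3=13-10=3
add $t2, $t2, 4 → $t2=208+4=212
add $t0, $t0, 2 → $t0=6+2=8
cmp $t0, 14  (cmp 8,14)
bne top: taken
sub $t3, $t3, 16 → $t3=3-16=-13
lw $t3, 0($t2) → $t3=M[212]=24
sub $t3, $t3, 10 → $t3=24-10=14
add $t2, $t2, 4 → $t2=212+4=216
add $t0, $t0, 2 → $t0=8+2=10
cmp $t0, 14  (cmp 10,14)
bne top: taken
sub $t3, $t3, 16 → $t3=14-16=-2
lw $t3, 0($t2) → $t3=M[216]=17
sub $t3, $t3, 10 → $t3=17-10=7
add $t2, $t2, 4 → $t2=216+4=220
add $t0, $t0, 2 → $t0=10+2=12
cmp $t0, 14  (cmp 12,14)
bne top: taken
sub $t3, $t3, 16 → $t3=7-16=-9
lw $t3, 0($t2) → $t3=M[220]=-2
sub $t3, $t3, 10 → $t3=(-2)-10=-12
add $t2, $t2, 4 → $t2=220+4=224
add $t0, $t0, 2 → $t0=12+2=14
cmp $t0, 14  (cmp 14,14)
bne top: not taken
sw $t3, (200) → M[200]=-12
halt.
Total executed instructions: 47.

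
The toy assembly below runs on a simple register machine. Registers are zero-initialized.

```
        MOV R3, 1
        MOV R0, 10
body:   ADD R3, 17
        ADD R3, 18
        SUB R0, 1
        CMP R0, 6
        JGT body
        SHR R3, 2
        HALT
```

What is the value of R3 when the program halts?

R3=1
R0=10
R3=1+17=18
R3=18+18=36
R0=10-1=9
CMP R0, 6  (cmp 9,6)
JGT body: taken
R3=36+17=53
R3=53+18=71
R0=9-1=8
CMP R0, 6  (cmp 8,6)
JGT body: taken
R3=71+17=88
R3=88+18=106
R0=8-1=7
CMP R0, 6  (cmp 7,6)
JGT body: taken
R3=106+17=123
R3=123+18=141
R0=7-1=6
CMP R0, 6  (cmp 6,6)
JGT body: not taken
R3=141>>2=35
halt.

35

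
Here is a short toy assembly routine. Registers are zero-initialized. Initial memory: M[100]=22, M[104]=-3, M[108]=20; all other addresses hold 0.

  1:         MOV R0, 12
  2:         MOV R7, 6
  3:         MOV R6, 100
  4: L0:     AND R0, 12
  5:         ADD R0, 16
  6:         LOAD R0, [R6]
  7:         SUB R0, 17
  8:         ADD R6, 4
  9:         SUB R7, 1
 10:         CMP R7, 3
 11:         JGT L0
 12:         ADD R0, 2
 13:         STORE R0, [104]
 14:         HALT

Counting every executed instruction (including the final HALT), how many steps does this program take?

MOV R0, 12 → R0=12
MOV R7, 6 → R7=6
MOV R6, 100 → R6=100
AND R0, 12 → R0=12&12=12
ADD R0, 16 → R0=12+16=28
LOAD R0, [R6] → R0=M[100]=22
SUB R0, 17 → R0=22-17=5
ADD R6, 4 → R6=100+4=104
SUB R7, 1 → R7=6-1=5
CMP R7, 3  (cmp 5,3)
JGT L0: taken
AND R0, 12 → R0=5&12=4
ADD R0, 16 → R0=4+16=20
LOAD R0, [R6] → R0=M[104]=-3
SUB R0, 17 → R0=(-3)-17=-20
ADD R6, 4 → R6=104+4=108
SUB R7, 1 → R7=5-1=4
CMP R7, 3  (cmp 4,3)
JGT L0: taken
AND R0, 12 → R0=(-20)&12=12
ADD R0, 16 → R0=12+16=28
LOAD R0, [R6] → R0=M[108]=20
SUB R0, 17 → R0=20-17=3
ADD R6, 4 → R6=108+4=112
SUB R7, 1 → R7=4-1=3
CMP R7, 3  (cmp 3,3)
JGT L0: not taken
ADD R0, 2 → R0=3+2=5
STORE R0, [104] → M[104]=5
halt.
Total executed instructions: 30.

30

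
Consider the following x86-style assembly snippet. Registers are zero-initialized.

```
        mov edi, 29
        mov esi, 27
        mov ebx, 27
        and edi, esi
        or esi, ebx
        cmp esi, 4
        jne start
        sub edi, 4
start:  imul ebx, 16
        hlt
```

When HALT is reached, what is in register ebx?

mov edi, 29 → edi=29
mov esi, 27 → esi=27
mov ebx, 27 → ebx=27
and edi, esi → edi=29&27=25
or esi, ebx → esi=27|27=27
cmp esi, 4  (cmp 27,4)
jne start: taken
imul ebx, 16 → ebx=27*16=432
halt.

432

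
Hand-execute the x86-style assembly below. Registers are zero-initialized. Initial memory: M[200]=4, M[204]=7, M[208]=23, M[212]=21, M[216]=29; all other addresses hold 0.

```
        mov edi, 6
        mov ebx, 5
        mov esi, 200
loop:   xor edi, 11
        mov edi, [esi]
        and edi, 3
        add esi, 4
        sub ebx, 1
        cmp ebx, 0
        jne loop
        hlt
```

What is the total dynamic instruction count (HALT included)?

after mov edi, 6: edi=6
after mov ebx, 5: ebx=5
after mov esi, 200: esi=200
after xor edi, 11: edi=6^11=13
after mov edi, [esi]: edi=M[200]=4
after and edi, 3: edi=4&3=0
after add esi, 4: esi=200+4=204
after sub ebx, 1: ebx=5-1=4
cmp ebx, 0  (cmp 4,0)
jne loop: taken
after xor edi, 11: edi=0^11=11
after mov edi, [esi]: edi=M[204]=7
after and edi, 3: edi=7&3=3
after add esi, 4: esi=204+4=208
after sub ebx, 1: ebx=4-1=3
cmp ebx, 0  (cmp 3,0)
jne loop: taken
after xor edi, 11: edi=3^11=8
after mov edi, [esi]: edi=M[208]=23
after and edi, 3: edi=23&3=3
after add esi, 4: esi=208+4=212
after sub ebx, 1: ebx=3-1=2
cmp ebx, 0  (cmp 2,0)
jne loop: taken
after xor edi, 11: edi=3^11=8
after mov edi, [esi]: edi=M[212]=21
after and edi, 3: edi=21&3=1
after add esi, 4: esi=212+4=216
after sub ebx, 1: ebx=2-1=1
cmp ebx, 0  (cmp 1,0)
jne loop: taken
after xor edi, 11: edi=1^11=10
after mov edi, [esi]: edi=M[216]=29
after and edi, 3: edi=29&3=1
after add esi, 4: esi=216+4=220
after sub ebx, 1: ebx=1-1=0
cmp ebx, 0  (cmp 0,0)
jne loop: not taken
halt.
Total executed instructions: 39.

39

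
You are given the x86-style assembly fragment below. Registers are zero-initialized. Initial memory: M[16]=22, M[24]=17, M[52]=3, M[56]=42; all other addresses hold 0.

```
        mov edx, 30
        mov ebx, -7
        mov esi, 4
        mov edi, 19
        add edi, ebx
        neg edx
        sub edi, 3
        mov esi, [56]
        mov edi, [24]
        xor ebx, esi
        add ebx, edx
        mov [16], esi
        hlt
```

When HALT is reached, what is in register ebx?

edx=30
ebx=-7
esi=4
edi=19
edi=19+(-7)=12
edx=-(30)=-30
edi=12-3=9
esi=M[56]=42
edi=M[24]=17
ebx=(-7)^42=-45
ebx=(-45)+(-30)=-75
mov [16], esi → M[16]=42
halt.

-75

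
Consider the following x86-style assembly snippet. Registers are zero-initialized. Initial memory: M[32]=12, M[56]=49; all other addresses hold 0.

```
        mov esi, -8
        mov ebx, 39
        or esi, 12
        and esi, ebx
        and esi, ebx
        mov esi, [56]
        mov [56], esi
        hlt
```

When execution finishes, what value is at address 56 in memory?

49

after mov esi, -8: esi=-8
after mov ebx, 39: ebx=39
after or esi, 12: esi=(-8)|12=-4
after and esi, ebx: esi=(-4)&39=36
after and esi, ebx: esi=36&39=36
after mov esi, [56]: esi=M[56]=49
mov [56], esi → M[56]=49
halt.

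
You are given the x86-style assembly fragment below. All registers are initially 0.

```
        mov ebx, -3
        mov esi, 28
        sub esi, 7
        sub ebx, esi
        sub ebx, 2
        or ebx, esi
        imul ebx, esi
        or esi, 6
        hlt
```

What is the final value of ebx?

mov ebx, -3 → ebx=-3
mov esi, 28 → esi=28
sub esi, 7 → esi=28-7=21
sub ebx, esi → ebx=(-3)-21=-24
sub ebx, 2 → ebx=(-24)-2=-26
or ebx, esi → ebx=(-26)|21=-9
imul ebx, esi → ebx=(-9)*21=-189
or esi, 6 → esi=21|6=23
halt.

-189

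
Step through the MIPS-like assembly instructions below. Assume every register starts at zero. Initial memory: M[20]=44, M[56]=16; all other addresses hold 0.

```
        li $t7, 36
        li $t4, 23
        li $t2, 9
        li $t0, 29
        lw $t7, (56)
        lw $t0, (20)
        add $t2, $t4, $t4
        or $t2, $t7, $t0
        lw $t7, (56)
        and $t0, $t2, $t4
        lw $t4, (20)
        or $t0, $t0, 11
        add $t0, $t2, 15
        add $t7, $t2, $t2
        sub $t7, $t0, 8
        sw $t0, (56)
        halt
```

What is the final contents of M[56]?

li $t7, 36 → $t7=36
li $t4, 23 → $t4=23
li $t2, 9 → $t2=9
li $t0, 29 → $t0=29
lw $t7, (56) → $t7=M[56]=16
lw $t0, (20) → $t0=M[20]=44
add $t2, $t4, $t4 → $t2=23+23=46
or $t2, $t7, $t0 → $t2=16|44=60
lw $t7, (56) → $t7=M[56]=16
and $t0, $t2, $t4 → $t0=60&23=20
lw $t4, (20) → $t4=M[20]=44
or $t0, $t0, 11 → $t0=20|11=31
add $t0, $t2, 15 → $t0=60+15=75
add $t7, $t2, $t2 → $t7=60+60=120
sub $t7, $t0, 8 → $t7=75-8=67
sw $t0, (56) → M[56]=75
halt.

75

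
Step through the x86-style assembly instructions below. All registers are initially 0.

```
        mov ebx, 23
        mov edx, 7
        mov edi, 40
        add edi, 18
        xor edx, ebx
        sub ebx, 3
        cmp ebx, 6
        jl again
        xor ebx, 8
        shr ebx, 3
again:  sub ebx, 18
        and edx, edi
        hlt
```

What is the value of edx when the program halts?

16

after mov ebx, 23: ebx=23
after mov edx, 7: edx=7
after mov edi, 40: edi=40
after add edi, 18: edi=40+18=58
after xor edx, ebx: edx=7^23=16
after sub ebx, 3: ebx=23-3=20
cmp ebx, 6  (cmp 20,6)
jl again: not taken
after xor ebx, 8: ebx=20^8=28
after shr ebx, 3: ebx=28>>3=3
after sub ebx, 18: ebx=3-18=-15
after and edx, edi: edx=16&58=16
halt.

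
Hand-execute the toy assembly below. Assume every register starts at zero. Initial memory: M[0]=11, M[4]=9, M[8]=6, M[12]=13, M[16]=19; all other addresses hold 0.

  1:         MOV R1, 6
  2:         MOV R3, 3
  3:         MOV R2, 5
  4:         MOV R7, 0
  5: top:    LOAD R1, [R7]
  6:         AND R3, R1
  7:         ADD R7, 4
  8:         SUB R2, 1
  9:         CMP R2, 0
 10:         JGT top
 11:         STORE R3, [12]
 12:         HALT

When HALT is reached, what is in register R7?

after MOV R1, 6: R1=6
after MOV R3, 3: R3=3
after MOV R2, 5: R2=5
after MOV R7, 0: R7=0
after LOAD R1, [R7]: R1=M[0]=11
after AND R3, R1: R3=3&11=3
after ADD R7, 4: R7=0+4=4
after SUB R2, 1: R2=5-1=4
CMP R2, 0  (cmp 4,0)
JGT top: taken
after LOAD R1, [R7]: R1=M[4]=9
after AND R3, R1: R3=3&9=1
after ADD R7, 4: R7=4+4=8
after SUB R2, 1: R2=4-1=3
CMP R2, 0  (cmp 3,0)
JGT top: taken
after LOAD R1, [R7]: R1=M[8]=6
after AND R3, R1: R3=1&6=0
after ADD R7, 4: R7=8+4=12
after SUB R2, 1: R2=3-1=2
CMP R2, 0  (cmp 2,0)
JGT top: taken
after LOAD R1, [R7]: R1=M[12]=13
after AND R3, R1: R3=0&13=0
after ADD R7, 4: R7=12+4=16
after SUB R2, 1: R2=2-1=1
CMP R2, 0  (cmp 1,0)
JGT top: taken
after LOAD R1, [R7]: R1=M[16]=19
after AND R3, R1: R3=0&19=0
after ADD R7, 4: R7=16+4=20
after SUB R2, 1: R2=1-1=0
CMP R2, 0  (cmp 0,0)
JGT top: not taken
STORE R3, [12] → M[12]=0
halt.

20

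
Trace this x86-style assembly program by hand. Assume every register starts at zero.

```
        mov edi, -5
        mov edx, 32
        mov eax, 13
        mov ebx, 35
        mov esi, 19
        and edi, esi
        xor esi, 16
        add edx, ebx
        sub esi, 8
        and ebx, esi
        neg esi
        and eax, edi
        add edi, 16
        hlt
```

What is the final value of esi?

mov edi, -5 → edi=-5
mov edx, 32 → edx=32
mov eax, 13 → eax=13
mov ebx, 35 → ebx=35
mov esi, 19 → esi=19
and edi, esi → edi=(-5)&19=19
xor esi, 16 → esi=19^16=3
add edx, ebx → edx=32+35=67
sub esi, 8 → esi=3-8=-5
and ebx, esi → ebx=35&(-5)=35
neg esi → esi=-(-5)=5
and eax, edi → eax=13&19=1
add edi, 16 → edi=19+16=35
halt.

5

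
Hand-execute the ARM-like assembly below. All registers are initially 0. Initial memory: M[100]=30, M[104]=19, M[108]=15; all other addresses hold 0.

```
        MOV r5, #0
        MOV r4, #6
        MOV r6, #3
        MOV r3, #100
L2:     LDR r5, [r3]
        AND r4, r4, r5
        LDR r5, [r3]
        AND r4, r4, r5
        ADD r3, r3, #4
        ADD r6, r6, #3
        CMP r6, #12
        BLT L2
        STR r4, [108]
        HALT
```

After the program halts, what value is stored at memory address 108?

2

MOV r5, #0 → r5=0
MOV r4, #6 → r4=6
MOV r6, #3 → r6=3
MOV r3, #100 → r3=100
LDR r5, [r3] → r5=M[100]=30
AND r4, r4, r5 → r4=6&30=6
LDR r5, [r3] → r5=M[100]=30
AND r4, r4, r5 → r4=6&30=6
ADD r3, r3, #4 → r3=100+4=104
ADD r6, r6, #3 → r6=3+3=6
CMP r6, #12  (cmp 6,12)
BLT L2: taken
LDR r5, [r3] → r5=M[104]=19
AND r4, r4, r5 → r4=6&19=2
LDR r5, [r3] → r5=M[104]=19
AND r4, r4, r5 → r4=2&19=2
ADD r3, r3, #4 → r3=104+4=108
ADD r6, r6, #3 → r6=6+3=9
CMP r6, #12  (cmp 9,12)
BLT L2: taken
LDR r5, [r3] → r5=M[108]=15
AND r4, r4, r5 → r4=2&15=2
LDR r5, [r3] → r5=M[108]=15
AND r4, r4, r5 → r4=2&15=2
ADD r3, r3, #4 → r3=108+4=112
ADD r6, r6, #3 → r6=9+3=12
CMP r6, #12  (cmp 12,12)
BLT L2: not taken
STR r4, [108] → M[108]=2
halt.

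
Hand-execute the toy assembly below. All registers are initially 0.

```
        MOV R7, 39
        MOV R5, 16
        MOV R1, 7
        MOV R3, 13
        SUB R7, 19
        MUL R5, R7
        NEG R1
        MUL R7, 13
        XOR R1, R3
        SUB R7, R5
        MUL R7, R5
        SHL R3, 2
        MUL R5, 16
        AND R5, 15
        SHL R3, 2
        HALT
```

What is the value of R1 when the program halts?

MOV R7, 39 → R7=39
MOV R5, 16 → R5=16
MOV R1, 7 → R1=7
MOV R3, 13 → R3=13
SUB R7, 19 → R7=39-19=20
MUL R5, R7 → R5=16*20=320
NEG R1 → R1=-(7)=-7
MUL R7, 13 → R7=20*13=260
XOR R1, R3 → R1=(-7)^13=-12
SUB R7, R5 → R7=260-320=-60
MUL R7, R5 → R7=(-60)*320=-19200
SHL R3, 2 → R3=13<<2=52
MUL R5, 16 → R5=320*16=5120
AND R5, 15 → R5=5120&15=0
SHL R3, 2 → R3=52<<2=208
halt.

-12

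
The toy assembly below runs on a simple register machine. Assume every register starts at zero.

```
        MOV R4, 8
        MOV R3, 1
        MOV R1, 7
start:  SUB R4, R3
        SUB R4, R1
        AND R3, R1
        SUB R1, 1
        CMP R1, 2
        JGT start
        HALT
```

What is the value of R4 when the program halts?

-19

R4=8
R3=1
R1=7
R4=8-1=7
R4=7-7=0
R3=1&7=1
R1=7-1=6
CMP R1, 2  (cmp 6,2)
JGT start: taken
R4=0-1=-1
R4=(-1)-6=-7
R3=1&6=0
R1=6-1=5
CMP R1, 2  (cmp 5,2)
JGT start: taken
R4=(-7)-0=-7
R4=(-7)-5=-12
R3=0&5=0
R1=5-1=4
CMP R1, 2  (cmp 4,2)
JGT start: taken
R4=(-12)-0=-12
R4=(-12)-4=-16
R3=0&4=0
R1=4-1=3
CMP R1, 2  (cmp 3,2)
JGT start: taken
R4=(-16)-0=-16
R4=(-16)-3=-19
R3=0&3=0
R1=3-1=2
CMP R1, 2  (cmp 2,2)
JGT start: not taken
halt.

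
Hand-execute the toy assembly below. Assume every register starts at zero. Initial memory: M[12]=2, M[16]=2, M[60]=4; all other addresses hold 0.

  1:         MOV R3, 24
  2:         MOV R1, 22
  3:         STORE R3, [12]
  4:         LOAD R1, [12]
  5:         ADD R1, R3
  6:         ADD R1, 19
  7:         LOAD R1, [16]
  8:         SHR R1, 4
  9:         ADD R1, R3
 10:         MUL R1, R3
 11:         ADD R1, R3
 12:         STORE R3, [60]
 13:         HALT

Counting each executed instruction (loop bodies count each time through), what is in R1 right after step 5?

MOV R3, 24 → R3=24
MOV R1, 22 → R1=22
STORE R3, [12] → M[12]=24
LOAD R1, [12] → R1=M[12]=24
ADD R1, R3 → R1=24+24=48
After step 5: R1 = 48.

48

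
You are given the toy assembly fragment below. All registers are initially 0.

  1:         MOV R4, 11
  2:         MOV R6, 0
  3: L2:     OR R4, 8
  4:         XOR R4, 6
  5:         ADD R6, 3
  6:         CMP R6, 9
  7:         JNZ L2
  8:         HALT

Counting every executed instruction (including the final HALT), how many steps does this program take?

18

R4=11
R6=0
R4=11|8=11
R4=11^6=13
R6=0+3=3
CMP R6, 9  (cmp 3,9)
JNZ L2: taken
R4=13|8=13
R4=13^6=11
R6=3+3=6
CMP R6, 9  (cmp 6,9)
JNZ L2: taken
R4=11|8=11
R4=11^6=13
R6=6+3=9
CMP R6, 9  (cmp 9,9)
JNZ L2: not taken
halt.
Total executed instructions: 18.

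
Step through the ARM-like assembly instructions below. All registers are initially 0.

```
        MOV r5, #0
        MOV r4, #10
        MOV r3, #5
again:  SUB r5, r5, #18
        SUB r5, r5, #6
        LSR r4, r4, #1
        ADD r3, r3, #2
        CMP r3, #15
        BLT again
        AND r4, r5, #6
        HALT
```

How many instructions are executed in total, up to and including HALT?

r5=0
r4=10
r3=5
r5=0-18=-18
r5=(-18)-6=-24
r4=10>>1=5
r3=5+2=7
CMP r3, #15  (cmp 7,15)
BLT again: taken
r5=(-24)-18=-42
r5=(-42)-6=-48
r4=5>>1=2
r3=7+2=9
CMP r3, #15  (cmp 9,15)
BLT again: taken
r5=(-48)-18=-66
r5=(-66)-6=-72
r4=2>>1=1
r3=9+2=11
CMP r3, #15  (cmp 11,15)
BLT again: taken
r5=(-72)-18=-90
r5=(-90)-6=-96
r4=1>>1=0
r3=11+2=13
CMP r3, #15  (cmp 13,15)
BLT again: taken
r5=(-96)-18=-114
r5=(-114)-6=-120
r4=0>>1=0
r3=13+2=15
CMP r3, #15  (cmp 15,15)
BLT again: not taken
r4=(-120)&6=0
halt.
Total executed instructions: 35.

35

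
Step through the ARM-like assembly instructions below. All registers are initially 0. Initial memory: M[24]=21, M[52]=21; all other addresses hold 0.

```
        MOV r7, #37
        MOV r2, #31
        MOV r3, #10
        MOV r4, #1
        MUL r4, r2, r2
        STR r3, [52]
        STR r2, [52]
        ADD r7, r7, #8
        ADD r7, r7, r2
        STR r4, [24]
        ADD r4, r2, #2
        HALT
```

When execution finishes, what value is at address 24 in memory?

MOV r7, #37 → r7=37
MOV r2, #31 → r2=31
MOV r3, #10 → r3=10
MOV r4, #1 → r4=1
MUL r4, r2, r2 → r4=31*31=961
STR r3, [52] → M[52]=10
STR r2, [52] → M[52]=31
ADD r7, r7, #8 → r7=37+8=45
ADD r7, r7, r2 → r7=45+31=76
STR r4, [24] → M[24]=961
ADD r4, r2, #2 → r4=31+2=33
halt.

961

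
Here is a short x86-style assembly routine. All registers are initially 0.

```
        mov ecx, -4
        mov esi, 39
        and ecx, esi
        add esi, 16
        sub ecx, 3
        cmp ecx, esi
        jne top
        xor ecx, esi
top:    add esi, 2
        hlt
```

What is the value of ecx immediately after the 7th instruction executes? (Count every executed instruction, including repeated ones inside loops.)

33

ecx=-4
esi=39
ecx=(-4)&39=36
esi=39+16=55
ecx=36-3=33
cmp ecx, esi  (cmp 33,55)
jne top: taken
After step 7: ecx = 33.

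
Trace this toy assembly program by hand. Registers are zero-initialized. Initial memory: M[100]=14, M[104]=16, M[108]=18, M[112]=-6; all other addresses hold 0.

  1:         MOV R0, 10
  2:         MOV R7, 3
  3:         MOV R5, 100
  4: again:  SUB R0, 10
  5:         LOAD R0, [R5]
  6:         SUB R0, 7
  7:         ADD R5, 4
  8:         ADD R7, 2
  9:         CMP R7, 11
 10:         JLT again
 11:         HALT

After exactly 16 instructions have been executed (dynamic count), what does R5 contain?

108

after MOV R0, 10: R0=10
after MOV R7, 3: R7=3
after MOV R5, 100: R5=100
after SUB R0, 10: R0=10-10=0
after LOAD R0, [R5]: R0=M[100]=14
after SUB R0, 7: R0=14-7=7
after ADD R5, 4: R5=100+4=104
after ADD R7, 2: R7=3+2=5
CMP R7, 11  (cmp 5,11)
JLT again: taken
after SUB R0, 10: R0=7-10=-3
after LOAD R0, [R5]: R0=M[104]=16
after SUB R0, 7: R0=16-7=9
after ADD R5, 4: R5=104+4=108
after ADD R7, 2: R7=5+2=7
CMP R7, 11  (cmp 7,11)
After step 16: R5 = 108.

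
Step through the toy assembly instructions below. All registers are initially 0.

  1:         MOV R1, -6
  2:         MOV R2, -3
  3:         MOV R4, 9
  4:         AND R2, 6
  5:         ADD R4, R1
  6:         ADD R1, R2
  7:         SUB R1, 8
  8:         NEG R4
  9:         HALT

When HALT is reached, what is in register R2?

after MOV R1, -6: R1=-6
after MOV R2, -3: R2=-3
after MOV R4, 9: R4=9
after AND R2, 6: R2=(-3)&6=4
after ADD R4, R1: R4=9+(-6)=3
after ADD R1, R2: R1=(-6)+4=-2
after SUB R1, 8: R1=(-2)-8=-10
after NEG R4: R4=-(3)=-3
halt.

4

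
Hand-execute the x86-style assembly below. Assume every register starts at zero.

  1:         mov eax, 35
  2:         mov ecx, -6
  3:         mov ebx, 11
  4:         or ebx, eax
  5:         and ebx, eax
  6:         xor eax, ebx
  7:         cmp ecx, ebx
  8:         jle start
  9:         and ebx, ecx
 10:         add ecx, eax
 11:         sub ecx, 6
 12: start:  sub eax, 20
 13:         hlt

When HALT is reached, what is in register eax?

-20

eax=35
ecx=-6
ebx=11
ebx=11|35=43
ebx=43&35=35
eax=35^35=0
cmp ecx, ebx  (cmp -6,35)
jle start: taken
eax=0-20=-20
halt.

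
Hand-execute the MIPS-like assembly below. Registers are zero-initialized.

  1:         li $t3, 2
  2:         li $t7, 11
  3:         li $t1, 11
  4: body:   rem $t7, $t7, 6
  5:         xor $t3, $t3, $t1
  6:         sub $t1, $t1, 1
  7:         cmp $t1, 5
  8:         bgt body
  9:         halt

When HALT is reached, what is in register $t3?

3

$t3=2
$t7=11
$t1=11
$t7=11%6=5
$t3=2^11=9
$t1=11-1=10
cmp $t1, 5  (cmp 10,5)
bgt body: taken
$t7=5%6=5
$t3=9^10=3
$t1=10-1=9
cmp $t1, 5  (cmp 9,5)
bgt body: taken
$t7=5%6=5
$t3=3^9=10
$t1=9-1=8
cmp $t1, 5  (cmp 8,5)
bgt body: taken
$t7=5%6=5
$t3=10^8=2
$t1=8-1=7
cmp $t1, 5  (cmp 7,5)
bgt body: taken
$t7=5%6=5
$t3=2^7=5
$t1=7-1=6
cmp $t1, 5  (cmp 6,5)
bgt body: taken
$t7=5%6=5
$t3=5^6=3
$t1=6-1=5
cmp $t1, 5  (cmp 5,5)
bgt body: not taken
halt.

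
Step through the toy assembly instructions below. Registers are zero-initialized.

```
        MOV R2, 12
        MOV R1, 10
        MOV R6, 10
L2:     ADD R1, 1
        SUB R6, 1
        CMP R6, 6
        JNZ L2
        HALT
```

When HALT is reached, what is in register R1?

14

after MOV R2, 12: R2=12
after MOV R1, 10: R1=10
after MOV R6, 10: R6=10
after ADD R1, 1: R1=10+1=11
after SUB R6, 1: R6=10-1=9
CMP R6, 6  (cmp 9,6)
JNZ L2: taken
after ADD R1, 1: R1=11+1=12
after SUB R6, 1: R6=9-1=8
CMP R6, 6  (cmp 8,6)
JNZ L2: taken
after ADD R1, 1: R1=12+1=13
after SUB R6, 1: R6=8-1=7
CMP R6, 6  (cmp 7,6)
JNZ L2: taken
after ADD R1, 1: R1=13+1=14
after SUB R6, 1: R6=7-1=6
CMP R6, 6  (cmp 6,6)
JNZ L2: not taken
halt.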